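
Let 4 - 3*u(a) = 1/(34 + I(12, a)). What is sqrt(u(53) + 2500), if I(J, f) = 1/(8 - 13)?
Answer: sqrt(3804513)/39 ≈ 50.013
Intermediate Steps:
I(J, f) = -1/5 (I(J, f) = 1/(-5) = -1/5)
u(a) = 671/507 (u(a) = 4/3 - 1/(3*(34 - 1/5)) = 4/3 - 1/(3*169/5) = 4/3 - 1/3*5/169 = 4/3 - 5/507 = 671/507)
sqrt(u(53) + 2500) = sqrt(671/507 + 2500) = sqrt(1268171/507) = sqrt(3804513)/39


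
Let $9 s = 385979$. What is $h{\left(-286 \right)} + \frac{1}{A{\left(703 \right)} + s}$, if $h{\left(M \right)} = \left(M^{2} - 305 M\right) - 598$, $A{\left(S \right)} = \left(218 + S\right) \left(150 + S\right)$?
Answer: $\frac{1255882708297}{7456496} \approx 1.6843 \cdot 10^{5}$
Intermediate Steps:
$s = \frac{385979}{9}$ ($s = \frac{1}{9} \cdot 385979 = \frac{385979}{9} \approx 42887.0$)
$A{\left(S \right)} = \left(150 + S\right) \left(218 + S\right)$
$h{\left(M \right)} = -598 + M^{2} - 305 M$
$h{\left(-286 \right)} + \frac{1}{A{\left(703 \right)} + s} = \left(-598 + \left(-286\right)^{2} - -87230\right) + \frac{1}{\left(32700 + 703^{2} + 368 \cdot 703\right) + \frac{385979}{9}} = \left(-598 + 81796 + 87230\right) + \frac{1}{\left(32700 + 494209 + 258704\right) + \frac{385979}{9}} = 168428 + \frac{1}{785613 + \frac{385979}{9}} = 168428 + \frac{1}{\frac{7456496}{9}} = 168428 + \frac{9}{7456496} = \frac{1255882708297}{7456496}$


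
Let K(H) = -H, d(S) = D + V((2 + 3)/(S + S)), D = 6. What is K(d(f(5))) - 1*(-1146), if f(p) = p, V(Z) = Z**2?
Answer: 4559/4 ≈ 1139.8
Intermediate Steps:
d(S) = 6 + 25/(4*S**2) (d(S) = 6 + ((2 + 3)/(S + S))**2 = 6 + (5/((2*S)))**2 = 6 + (5*(1/(2*S)))**2 = 6 + (5/(2*S))**2 = 6 + 25/(4*S**2))
K(d(f(5))) - 1*(-1146) = -(6 + (25/4)/5**2) - 1*(-1146) = -(6 + (25/4)*(1/25)) + 1146 = -(6 + 1/4) + 1146 = -1*25/4 + 1146 = -25/4 + 1146 = 4559/4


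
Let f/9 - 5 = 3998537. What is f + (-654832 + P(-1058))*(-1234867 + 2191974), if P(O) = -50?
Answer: -626756159496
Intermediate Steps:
f = 35986878 (f = 45 + 9*3998537 = 45 + 35986833 = 35986878)
f + (-654832 + P(-1058))*(-1234867 + 2191974) = 35986878 + (-654832 - 50)*(-1234867 + 2191974) = 35986878 - 654882*957107 = 35986878 - 626792146374 = -626756159496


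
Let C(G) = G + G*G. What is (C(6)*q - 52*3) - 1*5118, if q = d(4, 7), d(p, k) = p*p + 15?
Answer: -3972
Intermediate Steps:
d(p, k) = 15 + p² (d(p, k) = p² + 15 = 15 + p²)
q = 31 (q = 15 + 4² = 15 + 16 = 31)
C(G) = G + G²
(C(6)*q - 52*3) - 1*5118 = ((6*(1 + 6))*31 - 52*3) - 1*5118 = ((6*7)*31 - 156) - 5118 = (42*31 - 156) - 5118 = (1302 - 156) - 5118 = 1146 - 5118 = -3972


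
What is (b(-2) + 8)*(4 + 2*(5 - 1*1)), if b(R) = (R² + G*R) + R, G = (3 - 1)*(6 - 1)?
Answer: -120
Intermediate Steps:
G = 10 (G = 2*5 = 10)
b(R) = R² + 11*R (b(R) = (R² + 10*R) + R = R² + 11*R)
(b(-2) + 8)*(4 + 2*(5 - 1*1)) = (-2*(11 - 2) + 8)*(4 + 2*(5 - 1*1)) = (-2*9 + 8)*(4 + 2*(5 - 1)) = (-18 + 8)*(4 + 2*4) = -10*(4 + 8) = -10*12 = -120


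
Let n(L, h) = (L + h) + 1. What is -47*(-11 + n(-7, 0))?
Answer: 799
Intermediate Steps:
n(L, h) = 1 + L + h
-47*(-11 + n(-7, 0)) = -47*(-11 + (1 - 7 + 0)) = -47*(-11 - 6) = -47*(-17) = 799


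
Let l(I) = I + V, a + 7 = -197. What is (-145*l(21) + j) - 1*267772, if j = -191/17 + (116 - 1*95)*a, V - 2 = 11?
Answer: -4708953/17 ≈ -2.7700e+5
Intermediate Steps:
V = 13 (V = 2 + 11 = 13)
a = -204 (a = -7 - 197 = -204)
l(I) = 13 + I (l(I) = I + 13 = 13 + I)
j = -73019/17 (j = -191/17 + (116 - 1*95)*(-204) = -191*1/17 + (116 - 95)*(-204) = -191/17 + 21*(-204) = -191/17 - 4284 = -73019/17 ≈ -4295.2)
(-145*l(21) + j) - 1*267772 = (-145*(13 + 21) - 73019/17) - 1*267772 = (-145*34 - 73019/17) - 267772 = (-4930 - 73019/17) - 267772 = -156829/17 - 267772 = -4708953/17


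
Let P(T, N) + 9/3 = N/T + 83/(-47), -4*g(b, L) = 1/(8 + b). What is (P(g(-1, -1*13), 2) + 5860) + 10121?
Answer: 748251/47 ≈ 15920.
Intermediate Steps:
g(b, L) = -1/(4*(8 + b))
P(T, N) = -224/47 + N/T (P(T, N) = -3 + (N/T + 83/(-47)) = -3 + (N/T + 83*(-1/47)) = -3 + (N/T - 83/47) = -3 + (-83/47 + N/T) = -224/47 + N/T)
(P(g(-1, -1*13), 2) + 5860) + 10121 = ((-224/47 + 2/((-1/(32 + 4*(-1))))) + 5860) + 10121 = ((-224/47 + 2/((-1/(32 - 4)))) + 5860) + 10121 = ((-224/47 + 2/((-1/28))) + 5860) + 10121 = ((-224/47 + 2/((-1*1/28))) + 5860) + 10121 = ((-224/47 + 2/(-1/28)) + 5860) + 10121 = ((-224/47 + 2*(-28)) + 5860) + 10121 = ((-224/47 - 56) + 5860) + 10121 = (-2856/47 + 5860) + 10121 = 272564/47 + 10121 = 748251/47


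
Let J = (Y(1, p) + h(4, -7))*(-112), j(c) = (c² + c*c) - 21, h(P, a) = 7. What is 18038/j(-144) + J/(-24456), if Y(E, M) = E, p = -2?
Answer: 6642742/14079523 ≈ 0.47180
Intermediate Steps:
j(c) = -21 + 2*c² (j(c) = (c² + c²) - 21 = 2*c² - 21 = -21 + 2*c²)
J = -896 (J = (1 + 7)*(-112) = 8*(-112) = -896)
18038/j(-144) + J/(-24456) = 18038/(-21 + 2*(-144)²) - 896/(-24456) = 18038/(-21 + 2*20736) - 896*(-1/24456) = 18038/(-21 + 41472) + 112/3057 = 18038/41451 + 112/3057 = 6642742/14079523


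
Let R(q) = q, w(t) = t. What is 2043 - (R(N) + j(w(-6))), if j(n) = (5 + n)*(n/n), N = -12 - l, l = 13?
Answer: 2069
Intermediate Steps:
N = -25 (N = -12 - 1*13 = -12 - 13 = -25)
j(n) = 5 + n (j(n) = (5 + n)*1 = 5 + n)
2043 - (R(N) + j(w(-6))) = 2043 - (-25 + (5 - 6)) = 2043 - (-25 - 1) = 2043 - 1*(-26) = 2043 + 26 = 2069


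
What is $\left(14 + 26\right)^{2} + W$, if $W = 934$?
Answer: $2534$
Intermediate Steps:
$\left(14 + 26\right)^{2} + W = \left(14 + 26\right)^{2} + 934 = 40^{2} + 934 = 1600 + 934 = 2534$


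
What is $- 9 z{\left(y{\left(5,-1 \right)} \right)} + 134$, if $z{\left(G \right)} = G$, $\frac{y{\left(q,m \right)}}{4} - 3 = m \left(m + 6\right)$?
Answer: $206$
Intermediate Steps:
$y{\left(q,m \right)} = 12 + 4 m \left(6 + m\right)$ ($y{\left(q,m \right)} = 12 + 4 m \left(m + 6\right) = 12 + 4 m \left(6 + m\right)$)
$- 9 z{\left(y{\left(5,-1 \right)} \right)} + 134 = - 9 \left(12 + 4 \left(-1\right)^{2} + 24 \left(-1\right)\right) + 134 = - 9 \left(12 + 4 \cdot 1 - 24\right) + 134 = - 9 \left(12 + 4 - 24\right) + 134 = \left(-9\right) \left(-8\right) + 134 = 72 + 134 = 206$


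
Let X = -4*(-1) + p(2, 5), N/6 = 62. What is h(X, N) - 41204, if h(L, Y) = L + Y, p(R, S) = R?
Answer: -40826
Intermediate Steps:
N = 372 (N = 6*62 = 372)
X = 6 (X = -4*(-1) + 2 = 4 + 2 = 6)
h(X, N) - 41204 = (6 + 372) - 41204 = 378 - 41204 = -40826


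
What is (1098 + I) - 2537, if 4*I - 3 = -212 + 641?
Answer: -1331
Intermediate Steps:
I = 108 (I = 3/4 + (-212 + 641)/4 = 3/4 + (1/4)*429 = 3/4 + 429/4 = 108)
(1098 + I) - 2537 = (1098 + 108) - 2537 = 1206 - 2537 = -1331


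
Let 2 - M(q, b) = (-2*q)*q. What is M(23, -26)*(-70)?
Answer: -74200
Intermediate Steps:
M(q, b) = 2 + 2*q² (M(q, b) = 2 - (-2*q)*q = 2 - (-2)*q² = 2 + 2*q²)
M(23, -26)*(-70) = (2 + 2*23²)*(-70) = (2 + 2*529)*(-70) = (2 + 1058)*(-70) = 1060*(-70) = -74200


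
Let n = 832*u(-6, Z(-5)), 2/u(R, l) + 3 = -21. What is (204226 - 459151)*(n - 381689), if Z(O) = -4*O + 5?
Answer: 97319743125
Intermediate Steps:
Z(O) = 5 - 4*O
u(R, l) = -1/12 (u(R, l) = 2/(-3 - 21) = 2/(-24) = 2*(-1/24) = -1/12)
n = -208/3 (n = 832*(-1/12) = -208/3 ≈ -69.333)
(204226 - 459151)*(n - 381689) = (204226 - 459151)*(-208/3 - 381689) = -254925*(-1145275/3) = 97319743125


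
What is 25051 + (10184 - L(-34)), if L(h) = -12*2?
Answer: 35259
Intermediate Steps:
L(h) = -24
25051 + (10184 - L(-34)) = 25051 + (10184 - 1*(-24)) = 25051 + (10184 + 24) = 25051 + 10208 = 35259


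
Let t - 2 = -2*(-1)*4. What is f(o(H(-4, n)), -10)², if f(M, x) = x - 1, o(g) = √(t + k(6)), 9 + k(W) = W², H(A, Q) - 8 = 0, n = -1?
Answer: 121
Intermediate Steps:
H(A, Q) = 8 (H(A, Q) = 8 + 0 = 8)
k(W) = -9 + W²
t = 10 (t = 2 - 2*(-1)*4 = 2 + 2*4 = 2 + 8 = 10)
o(g) = √37 (o(g) = √(10 + (-9 + 6²)) = √(10 + (-9 + 36)) = √(10 + 27) = √37)
f(M, x) = -1 + x
f(o(H(-4, n)), -10)² = (-1 - 10)² = (-11)² = 121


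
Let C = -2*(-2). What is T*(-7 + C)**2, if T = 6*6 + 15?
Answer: 459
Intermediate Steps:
C = 4
T = 51 (T = 36 + 15 = 51)
T*(-7 + C)**2 = 51*(-7 + 4)**2 = 51*(-3)**2 = 51*9 = 459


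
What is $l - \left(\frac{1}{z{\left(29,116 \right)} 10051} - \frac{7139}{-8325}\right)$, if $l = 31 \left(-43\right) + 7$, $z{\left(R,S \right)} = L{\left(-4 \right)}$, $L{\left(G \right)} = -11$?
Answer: $- \frac{1221266637604}{920420325} \approx -1326.9$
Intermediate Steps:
$z{\left(R,S \right)} = -11$
$l = -1326$ ($l = -1333 + 7 = -1326$)
$l - \left(\frac{1}{z{\left(29,116 \right)} 10051} - \frac{7139}{-8325}\right) = -1326 - \left(\frac{1}{\left(-11\right) 10051} - \frac{7139}{-8325}\right) = -1326 - \left(\left(- \frac{1}{11}\right) \frac{1}{10051} - - \frac{7139}{8325}\right) = -1326 - \left(- \frac{1}{110561} + \frac{7139}{8325}\right) = -1326 - \frac{789286654}{920420325} = - \frac{1221266637604}{920420325}$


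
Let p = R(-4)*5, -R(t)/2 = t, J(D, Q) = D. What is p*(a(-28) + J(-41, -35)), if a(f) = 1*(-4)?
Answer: -1800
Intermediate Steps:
a(f) = -4
R(t) = -2*t
p = 40 (p = -2*(-4)*5 = 8*5 = 40)
p*(a(-28) + J(-41, -35)) = 40*(-4 - 41) = 40*(-45) = -1800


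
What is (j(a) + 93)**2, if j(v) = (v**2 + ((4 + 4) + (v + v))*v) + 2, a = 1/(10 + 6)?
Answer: 597851401/65536 ≈ 9122.5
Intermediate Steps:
a = 1/16 ≈ 0.062500
j(v) = 2 + v**2 + v*(8 + 2*v) (j(v) = (v**2 + (8 + 2*v)*v) + 2 = (v**2 + v*(8 + 2*v)) + 2 = 2 + v**2 + v*(8 + 2*v))
(j(a) + 93)**2 = ((2 + 3*(1/16)**2 + 8*(1/16)) + 93)**2 = ((2 + 3*(1/256) + 1/2) + 93)**2 = ((2 + 3/256 + 1/2) + 93)**2 = (643/256 + 93)**2 = (24451/256)**2 = 597851401/65536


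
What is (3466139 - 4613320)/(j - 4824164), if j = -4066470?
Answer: 1147181/8890634 ≈ 0.12903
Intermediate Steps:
(3466139 - 4613320)/(j - 4824164) = (3466139 - 4613320)/(-4066470 - 4824164) = -1147181/(-8890634) = -1147181*(-1/8890634) = 1147181/8890634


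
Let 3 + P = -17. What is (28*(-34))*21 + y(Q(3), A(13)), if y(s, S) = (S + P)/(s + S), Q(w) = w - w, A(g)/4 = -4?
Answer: -79959/4 ≈ -19990.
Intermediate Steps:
A(g) = -16 (A(g) = 4*(-4) = -16)
P = -20 (P = -3 - 17 = -20)
Q(w) = 0
y(s, S) = (-20 + S)/(S + s) (y(s, S) = (S - 20)/(s + S) = (-20 + S)/(S + s))
(28*(-34))*21 + y(Q(3), A(13)) = (28*(-34))*21 + (-20 - 16)/(-16 + 0) = -952*21 - 36/(-16) = -19992 - 1/16*(-36) = -19992 + 9/4 = -79959/4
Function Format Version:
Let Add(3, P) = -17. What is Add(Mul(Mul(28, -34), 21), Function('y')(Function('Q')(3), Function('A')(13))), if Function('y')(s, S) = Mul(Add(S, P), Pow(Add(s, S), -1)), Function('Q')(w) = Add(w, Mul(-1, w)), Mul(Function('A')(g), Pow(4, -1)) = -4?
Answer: Rational(-79959, 4) ≈ -19990.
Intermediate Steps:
Function('A')(g) = -16 (Function('A')(g) = Mul(4, -4) = -16)
P = -20 (P = Add(-3, -17) = -20)
Function('Q')(w) = 0
Function('y')(s, S) = Mul(Pow(Add(S, s), -1), Add(-20, S)) (Function('y')(s, S) = Mul(Add(S, -20), Pow(Add(s, S), -1)) = Mul(Add(-20, S), Pow(Add(S, s), -1)) = Mul(Pow(Add(S, s), -1), Add(-20, S)))
Add(Mul(Mul(28, -34), 21), Function('y')(Function('Q')(3), Function('A')(13))) = Add(Mul(Mul(28, -34), 21), Mul(Pow(Add(-16, 0), -1), Add(-20, -16))) = Add(Mul(-952, 21), Mul(Pow(-16, -1), -36)) = Add(-19992, Mul(Rational(-1, 16), -36)) = Add(-19992, Rational(9, 4)) = Rational(-79959, 4)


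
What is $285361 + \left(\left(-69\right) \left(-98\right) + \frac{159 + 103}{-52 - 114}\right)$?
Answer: $\frac{24246078}{83} \approx 2.9212 \cdot 10^{5}$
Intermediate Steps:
$285361 + \left(\left(-69\right) \left(-98\right) + \frac{159 + 103}{-52 - 114}\right) = 285361 + \left(6762 + \frac{262}{-166}\right) = 285361 + \left(6762 + 262 \left(- \frac{1}{166}\right)\right) = 285361 + \left(6762 - \frac{131}{83}\right) = 285361 + \frac{561115}{83} = \frac{24246078}{83}$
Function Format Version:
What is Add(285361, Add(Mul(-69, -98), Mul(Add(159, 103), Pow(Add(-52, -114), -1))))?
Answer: Rational(24246078, 83) ≈ 2.9212e+5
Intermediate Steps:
Add(285361, Add(Mul(-69, -98), Mul(Add(159, 103), Pow(Add(-52, -114), -1)))) = Add(285361, Add(6762, Mul(262, Pow(-166, -1)))) = Add(285361, Add(6762, Mul(262, Rational(-1, 166)))) = Add(285361, Add(6762, Rational(-131, 83))) = Add(285361, Rational(561115, 83)) = Rational(24246078, 83)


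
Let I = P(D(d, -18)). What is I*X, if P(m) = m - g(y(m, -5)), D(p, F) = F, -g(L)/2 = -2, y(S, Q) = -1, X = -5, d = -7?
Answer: 110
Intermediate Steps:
g(L) = 4 (g(L) = -2*(-2) = 4)
P(m) = -4 + m (P(m) = m - 1*4 = m - 4 = -4 + m)
I = -22 (I = -4 - 18 = -22)
I*X = -22*(-5) = 110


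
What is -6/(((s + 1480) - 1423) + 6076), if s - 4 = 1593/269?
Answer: -807/826223 ≈ -0.00097673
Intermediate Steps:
s = 2669/269 (s = 4 + 1593/269 = 2669/269 ≈ 9.9219)
-6/(((s + 1480) - 1423) + 6076) = -6/(((2669/269 + 1480) - 1423) + 6076) = -6/((400789/269 - 1423) + 6076) = -6/(18002/269 + 6076) = -6/(1652446/269) = (269/1652446)*(-6) = -807/826223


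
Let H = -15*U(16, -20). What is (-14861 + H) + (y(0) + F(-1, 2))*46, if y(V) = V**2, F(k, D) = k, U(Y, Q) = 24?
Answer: -15267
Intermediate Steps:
H = -360 (H = -15*24 = -360)
(-14861 + H) + (y(0) + F(-1, 2))*46 = (-14861 - 360) + (0**2 - 1)*46 = -15221 + (0 - 1)*46 = -15221 - 1*46 = -15221 - 46 = -15267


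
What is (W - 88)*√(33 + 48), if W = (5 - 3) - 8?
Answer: -846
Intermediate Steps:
W = -6 (W = 2 - 8 = -6)
(W - 88)*√(33 + 48) = (-6 - 88)*√(33 + 48) = -94*√81 = -94*9 = -846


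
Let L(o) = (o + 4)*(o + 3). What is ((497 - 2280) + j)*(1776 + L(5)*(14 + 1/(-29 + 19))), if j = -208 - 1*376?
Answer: -32863428/5 ≈ -6.5727e+6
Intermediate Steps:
L(o) = (3 + o)*(4 + o) (L(o) = (4 + o)*(3 + o) = (3 + o)*(4 + o))
j = -584 (j = -208 - 376 = -584)
((497 - 2280) + j)*(1776 + L(5)*(14 + 1/(-29 + 19))) = ((497 - 2280) - 584)*(1776 + (12 + 5² + 7*5)*(14 + 1/(-29 + 19))) = (-1783 - 584)*(1776 + (12 + 25 + 35)*(14 + 1/(-10))) = -2367*(1776 + 72*(14 - ⅒)) = -2367*(1776 + 72*(139/10)) = -2367*(1776 + 5004/5) = -2367*13884/5 = -32863428/5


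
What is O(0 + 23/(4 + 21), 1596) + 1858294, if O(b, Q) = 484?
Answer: 1858778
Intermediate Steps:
O(0 + 23/(4 + 21), 1596) + 1858294 = 484 + 1858294 = 1858778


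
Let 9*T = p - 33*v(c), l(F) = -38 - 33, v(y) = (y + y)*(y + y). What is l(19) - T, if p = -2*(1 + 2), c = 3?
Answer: 185/3 ≈ 61.667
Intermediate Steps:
v(y) = 4*y² (v(y) = (2*y)*(2*y) = 4*y²)
l(F) = -71
p = -6 (p = -2*3 = -6)
T = -398/3 (T = (-6 - 132*3²)/9 = (-6 - 132*9)/9 = (-6 - 33*36)/9 = (-6 - 1188)/9 = (⅑)*(-1194) = -398/3 ≈ -132.67)
l(19) - T = -71 - 1*(-398/3) = -71 + 398/3 = 185/3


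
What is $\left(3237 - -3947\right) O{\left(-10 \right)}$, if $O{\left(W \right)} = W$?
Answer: $-71840$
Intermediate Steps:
$\left(3237 - -3947\right) O{\left(-10 \right)} = \left(3237 - -3947\right) \left(-10\right) = \left(3237 + 3947\right) \left(-10\right) = 7184 \left(-10\right) = -71840$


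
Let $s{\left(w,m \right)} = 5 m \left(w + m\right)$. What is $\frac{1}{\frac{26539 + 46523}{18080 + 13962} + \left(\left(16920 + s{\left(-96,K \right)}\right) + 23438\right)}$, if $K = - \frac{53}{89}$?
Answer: $\frac{126902341}{5158313162434} \approx 2.4602 \cdot 10^{-5}$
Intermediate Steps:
$K = - \frac{53}{89}$ ($K = \left(-53\right) \frac{1}{89} = - \frac{53}{89} \approx -0.59551$)
$s{\left(w,m \right)} = 5 m \left(m + w\right)$
$\frac{1}{\frac{26539 + 46523}{18080 + 13962} + \left(\left(16920 + s{\left(-96,K \right)}\right) + 23438\right)} = \frac{1}{\frac{26539 + 46523}{18080 + 13962} + \left(\left(16920 + 5 \left(- \frac{53}{89}\right) \left(- \frac{53}{89} - 96\right)\right) + 23438\right)} = \frac{1}{\frac{73062}{32042} + \left(\left(16920 + 5 \left(- \frac{53}{89}\right) \left(- \frac{8597}{89}\right)\right) + 23438\right)} = \frac{1}{73062 \cdot \frac{1}{32042} + \left(\left(16920 + \frac{2278205}{7921}\right) + 23438\right)} = \frac{1}{\frac{36531}{16021} + \left(\frac{136301525}{7921} + 23438\right)} = \frac{1}{\frac{36531}{16021} + \frac{321953923}{7921}} = \frac{1}{\frac{5158313162434}{126902341}} = \frac{126902341}{5158313162434}$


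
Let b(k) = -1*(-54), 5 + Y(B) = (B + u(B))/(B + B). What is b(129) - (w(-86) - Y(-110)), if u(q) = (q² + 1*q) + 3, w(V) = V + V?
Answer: 36737/220 ≈ 166.99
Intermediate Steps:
w(V) = 2*V
u(q) = 3 + q + q² (u(q) = (q² + q) + 3 = (q + q²) + 3 = 3 + q + q²)
Y(B) = -5 + (3 + B² + 2*B)/(2*B) (Y(B) = -5 + (B + (3 + B + B²))/(B + B) = -5 + (3 + B² + 2*B)/((2*B)) = -5 + (3 + B² + 2*B)*(1/(2*B)) = -5 + (3 + B² + 2*B)/(2*B))
b(k) = 54
b(129) - (w(-86) - Y(-110)) = 54 - (2*(-86) - (-4 + (½)*(-110) + (3/2)/(-110))) = 54 - (-172 - (-4 - 55 + (3/2)*(-1/110))) = 54 - (-172 - (-4 - 55 - 3/220)) = 54 - (-172 - 1*(-12983/220)) = 54 - (-172 + 12983/220) = 54 - 1*(-24857/220) = 54 + 24857/220 = 36737/220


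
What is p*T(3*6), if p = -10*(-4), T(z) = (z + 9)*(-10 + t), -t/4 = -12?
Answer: 41040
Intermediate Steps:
t = 48 (t = -4*(-12) = 48)
T(z) = 342 + 38*z (T(z) = (z + 9)*(-10 + 48) = (9 + z)*38 = 342 + 38*z)
p = 40
p*T(3*6) = 40*(342 + 38*(3*6)) = 40*(342 + 38*18) = 40*(342 + 684) = 40*1026 = 41040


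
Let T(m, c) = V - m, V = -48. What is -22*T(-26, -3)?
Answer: 484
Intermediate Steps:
T(m, c) = -48 - m
-22*T(-26, -3) = -22*(-48 - 1*(-26)) = -22*(-48 + 26) = -22*(-22) = 484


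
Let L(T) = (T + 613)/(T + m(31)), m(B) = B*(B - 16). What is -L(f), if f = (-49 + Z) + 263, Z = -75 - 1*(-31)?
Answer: -783/635 ≈ -1.2331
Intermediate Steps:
m(B) = B*(-16 + B)
Z = -44 (Z = -75 + 31 = -44)
f = 170 (f = (-49 - 44) + 263 = -93 + 263 = 170)
L(T) = (613 + T)/(465 + T) (L(T) = (T + 613)/(T + 31*(-16 + 31)) = (613 + T)/(T + 31*15) = (613 + T)/(T + 465) = (613 + T)/(465 + T))
-L(f) = -(613 + 170)/(465 + 170) = -783/635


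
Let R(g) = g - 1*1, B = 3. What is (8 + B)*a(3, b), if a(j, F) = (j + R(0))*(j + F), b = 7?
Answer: 220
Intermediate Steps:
R(g) = -1 + g (R(g) = g - 1 = -1 + g)
a(j, F) = (-1 + j)*(F + j) (a(j, F) = (j + (-1 + 0))*(j + F) = (j - 1)*(F + j) = (-1 + j)*(F + j))
(8 + B)*a(3, b) = (8 + 3)*(3² - 1*7 - 1*3 + 7*3) = 11*(9 - 7 - 3 + 21) = 11*20 = 220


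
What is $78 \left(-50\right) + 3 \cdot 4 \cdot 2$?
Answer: $-3876$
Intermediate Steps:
$78 \left(-50\right) + 3 \cdot 4 \cdot 2 = -3900 + 12 \cdot 2 = -3900 + 24 = -3876$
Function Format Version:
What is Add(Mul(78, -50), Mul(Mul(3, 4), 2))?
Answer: -3876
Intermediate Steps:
Add(Mul(78, -50), Mul(Mul(3, 4), 2)) = Add(-3900, Mul(12, 2)) = Add(-3900, 24) = -3876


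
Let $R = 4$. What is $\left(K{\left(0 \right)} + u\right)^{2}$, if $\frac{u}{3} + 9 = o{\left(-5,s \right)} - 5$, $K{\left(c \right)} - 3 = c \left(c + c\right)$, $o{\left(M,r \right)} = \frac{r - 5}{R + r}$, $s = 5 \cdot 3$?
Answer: $\frac{505521}{361} \approx 1400.3$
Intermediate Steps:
$s = 15$
$o{\left(M,r \right)} = \frac{-5 + r}{4 + r}$ ($o{\left(M,r \right)} = \frac{r - 5}{4 + r} = \frac{-5 + r}{4 + r}$)
$K{\left(c \right)} = 3 + 2 c^{2}$ ($K{\left(c \right)} = 3 + c \left(c + c\right) = 3 + c 2 c = 3 + 2 c^{2}$)
$u = - \frac{768}{19}$ ($u = -27 + 3 \left(\frac{-5 + 15}{4 + 15} - 5\right) = -27 + 3 \left(\frac{1}{19} \cdot 10 - 5\right) = -27 + 3 \left(\frac{10}{19} - 5\right) = -27 + 3 \left(- \frac{85}{19}\right) = -27 - \frac{255}{19} = - \frac{768}{19} \approx -40.421$)
$\left(K{\left(0 \right)} + u\right)^{2} = \left(\left(3 + 2 \cdot 0^{2}\right) - \frac{768}{19}\right)^{2} = \left(\left(3 + 2 \cdot 0\right) - \frac{768}{19}\right)^{2} = \left(\left(3 + 0\right) - \frac{768}{19}\right)^{2} = \left(3 - \frac{768}{19}\right)^{2} = \left(- \frac{711}{19}\right)^{2} = \frac{505521}{361}$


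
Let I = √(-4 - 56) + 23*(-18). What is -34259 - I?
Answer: -33845 - 2*I*√15 ≈ -33845.0 - 7.746*I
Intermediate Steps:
I = -414 + 2*I*√15 (I = √(-60) - 414 = 2*I*√15 - 414 = -414 + 2*I*√15 ≈ -414.0 + 7.746*I)
-34259 - I = -34259 - (-414 + 2*I*√15) = -34259 + (414 - 2*I*√15) = -33845 - 2*I*√15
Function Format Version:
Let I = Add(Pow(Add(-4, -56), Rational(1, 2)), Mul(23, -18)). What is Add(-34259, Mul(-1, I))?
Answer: Add(-33845, Mul(-2, I, Pow(15, Rational(1, 2)))) ≈ Add(-33845., Mul(-7.7460, I))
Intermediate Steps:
I = Add(-414, Mul(2, I, Pow(15, Rational(1, 2)))) (I = Add(Pow(-60, Rational(1, 2)), -414) = Add(Mul(2, I, Pow(15, Rational(1, 2))), -414) = Add(-414, Mul(2, I, Pow(15, Rational(1, 2)))) ≈ Add(-414.00, Mul(7.7460, I)))
Add(-34259, Mul(-1, I)) = Add(-34259, Mul(-1, Add(-414, Mul(2, I, Pow(15, Rational(1, 2)))))) = Add(-34259, Add(414, Mul(-2, I, Pow(15, Rational(1, 2))))) = Add(-33845, Mul(-2, I, Pow(15, Rational(1, 2))))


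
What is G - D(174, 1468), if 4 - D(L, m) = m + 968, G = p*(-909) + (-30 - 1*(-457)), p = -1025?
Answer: 934584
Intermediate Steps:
G = 932152 (G = -1025*(-909) + (-30 - 1*(-457)) = 931725 + (-30 + 457) = 931725 + 427 = 932152)
D(L, m) = -964 - m (D(L, m) = 4 - (m + 968) = 4 - (968 + m) = 4 + (-968 - m) = -964 - m)
G - D(174, 1468) = 932152 - (-964 - 1*1468) = 932152 - (-964 - 1468) = 932152 - 1*(-2432) = 932152 + 2432 = 934584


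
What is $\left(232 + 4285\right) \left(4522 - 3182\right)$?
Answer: $6052780$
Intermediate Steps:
$\left(232 + 4285\right) \left(4522 - 3182\right) = 4517 \cdot 1340 = 6052780$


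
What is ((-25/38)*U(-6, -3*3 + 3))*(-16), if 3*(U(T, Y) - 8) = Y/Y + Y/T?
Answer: 5200/57 ≈ 91.228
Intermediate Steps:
U(T, Y) = 25/3 + Y/(3*T) (U(T, Y) = 8 + (Y/Y + Y/T)/3 = 8 + (1 + Y/T)/3 = 8 + (1/3 + Y/(3*T)) = 25/3 + Y/(3*T))
((-25/38)*U(-6, -3*3 + 3))*(-16) = ((-25/38)*((1/3)*((-3*3 + 3) + 25*(-6))/(-6)))*(-16) = ((-25*1/38)*((1/3)*(-1/6)*((-9 + 3) - 150)))*(-16) = -25*(-1)*(-6 - 150)/(114*6)*(-16) = -25*(-1)*(-156)/(114*6)*(-16) = -25/38*26/3*(-16) = -325/57*(-16) = 5200/57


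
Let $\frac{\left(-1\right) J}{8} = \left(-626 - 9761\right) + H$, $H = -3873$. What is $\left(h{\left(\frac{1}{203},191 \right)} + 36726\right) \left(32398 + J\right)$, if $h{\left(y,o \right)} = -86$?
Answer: $5366953920$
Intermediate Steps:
$J = 114080$ ($J = - 8 \left(\left(-626 - 9761\right) - 3873\right) = - 8 \left(-10387 - 3873\right) = \left(-8\right) \left(-14260\right) = 114080$)
$\left(h{\left(\frac{1}{203},191 \right)} + 36726\right) \left(32398 + J\right) = \left(-86 + 36726\right) \left(32398 + 114080\right) = 36640 \cdot 146478 = 5366953920$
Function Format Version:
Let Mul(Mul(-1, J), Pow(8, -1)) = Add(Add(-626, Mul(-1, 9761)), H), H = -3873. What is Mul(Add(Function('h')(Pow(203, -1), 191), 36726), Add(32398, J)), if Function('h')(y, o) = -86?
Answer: 5366953920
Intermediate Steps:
J = 114080 (J = Mul(-8, Add(Add(-626, Mul(-1, 9761)), -3873)) = Mul(-8, Add(Add(-626, -9761), -3873)) = Mul(-8, Add(-10387, -3873)) = Mul(-8, -14260) = 114080)
Mul(Add(Function('h')(Pow(203, -1), 191), 36726), Add(32398, J)) = Mul(Add(-86, 36726), Add(32398, 114080)) = Mul(36640, 146478) = 5366953920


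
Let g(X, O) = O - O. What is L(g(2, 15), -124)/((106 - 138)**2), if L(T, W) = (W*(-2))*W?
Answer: -961/32 ≈ -30.031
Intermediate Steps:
g(X, O) = 0
L(T, W) = -2*W**2 (L(T, W) = (-2*W)*W = -2*W**2)
L(g(2, 15), -124)/((106 - 138)**2) = (-2*(-124)**2)/((106 - 138)**2) = (-2*15376)/((-32)**2) = -30752/1024 = -30752*1/1024 = -961/32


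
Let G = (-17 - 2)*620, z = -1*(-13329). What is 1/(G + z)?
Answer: 1/1549 ≈ 0.00064558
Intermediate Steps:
z = 13329
G = -11780 (G = -19*620 = -11780)
1/(G + z) = 1/(-11780 + 13329) = 1/1549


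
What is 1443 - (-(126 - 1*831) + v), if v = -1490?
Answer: 2228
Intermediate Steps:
1443 - (-(126 - 1*831) + v) = 1443 - (-(126 - 1*831) - 1490) = 1443 - (-(126 - 831) - 1490) = 1443 - (-1*(-705) - 1490) = 1443 - (705 - 1490) = 1443 - 1*(-785) = 1443 + 785 = 2228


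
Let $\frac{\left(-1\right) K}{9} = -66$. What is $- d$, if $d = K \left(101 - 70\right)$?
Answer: $-18414$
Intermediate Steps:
$K = 594$ ($K = \left(-9\right) \left(-66\right) = 594$)
$d = 18414$ ($d = 594 \left(101 - 70\right) = 594 \cdot 31 = 18414$)
$- d = \left(-1\right) 18414 = -18414$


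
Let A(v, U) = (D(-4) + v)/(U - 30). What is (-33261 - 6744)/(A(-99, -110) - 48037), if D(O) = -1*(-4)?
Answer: 373380/448339 ≈ 0.83281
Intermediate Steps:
D(O) = 4
A(v, U) = (4 + v)/(-30 + U) (A(v, U) = (4 + v)/(U - 30) = (4 + v)/(-30 + U))
(-33261 - 6744)/(A(-99, -110) - 48037) = (-33261 - 6744)/((4 - 99)/(-30 - 110) - 48037) = -40005/(-95/(-140) - 48037) = -40005/(-1/140*(-95) - 48037) = -40005/(19/28 - 48037) = -40005/(-1345017/28) = -40005*(-28/1345017) = 373380/448339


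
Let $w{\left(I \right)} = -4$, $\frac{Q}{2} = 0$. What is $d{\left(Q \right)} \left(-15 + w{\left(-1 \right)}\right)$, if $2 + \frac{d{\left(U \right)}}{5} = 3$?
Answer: $-95$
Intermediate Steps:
$Q = 0$ ($Q = 2 \cdot 0 = 0$)
$d{\left(U \right)} = 5$ ($d{\left(U \right)} = -10 + 5 \cdot 3 = -10 + 15 = 5$)
$d{\left(Q \right)} \left(-15 + w{\left(-1 \right)}\right) = 5 \left(-15 - 4\right) = 5 \left(-19\right) = -95$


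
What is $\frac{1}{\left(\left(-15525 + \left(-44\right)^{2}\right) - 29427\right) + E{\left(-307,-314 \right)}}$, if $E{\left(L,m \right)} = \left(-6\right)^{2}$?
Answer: $- \frac{1}{42980} \approx -2.3267 \cdot 10^{-5}$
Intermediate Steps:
$E{\left(L,m \right)} = 36$
$\frac{1}{\left(\left(-15525 + \left(-44\right)^{2}\right) - 29427\right) + E{\left(-307,-314 \right)}} = \frac{1}{\left(\left(-15525 + \left(-44\right)^{2}\right) - 29427\right) + 36} = \frac{1}{\left(\left(-15525 + 1936\right) - 29427\right) + 36} = \frac{1}{\left(-13589 - 29427\right) + 36} = \frac{1}{-43016 + 36} = \frac{1}{-42980} = - \frac{1}{42980}$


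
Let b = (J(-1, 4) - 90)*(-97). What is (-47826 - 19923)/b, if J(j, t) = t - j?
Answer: -67749/8245 ≈ -8.2170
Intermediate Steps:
b = 8245 (b = ((4 - 1*(-1)) - 90)*(-97) = ((4 + 1) - 90)*(-97) = (5 - 90)*(-97) = -85*(-97) = 8245)
(-47826 - 19923)/b = (-47826 - 19923)/8245 = -67749*1/8245 = -67749/8245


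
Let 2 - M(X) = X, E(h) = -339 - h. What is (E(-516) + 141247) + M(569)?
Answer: 140857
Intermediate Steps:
M(X) = 2 - X
(E(-516) + 141247) + M(569) = ((-339 - 1*(-516)) + 141247) + (2 - 1*569) = ((-339 + 516) + 141247) + (2 - 569) = (177 + 141247) - 567 = 141424 - 567 = 140857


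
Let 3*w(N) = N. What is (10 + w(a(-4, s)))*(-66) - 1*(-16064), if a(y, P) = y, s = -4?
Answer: 15492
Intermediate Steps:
w(N) = N/3
(10 + w(a(-4, s)))*(-66) - 1*(-16064) = (10 + (⅓)*(-4))*(-66) - 1*(-16064) = (10 - 4/3)*(-66) + 16064 = (26/3)*(-66) + 16064 = -572 + 16064 = 15492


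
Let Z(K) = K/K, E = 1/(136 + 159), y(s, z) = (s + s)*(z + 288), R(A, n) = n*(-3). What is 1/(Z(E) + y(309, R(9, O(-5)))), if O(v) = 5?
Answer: 1/168715 ≈ 5.9272e-6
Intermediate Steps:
R(A, n) = -3*n
y(s, z) = 2*s*(288 + z) (y(s, z) = (2*s)*(288 + z) = 2*s*(288 + z))
E = 1/295 ≈ 0.0033898
Z(K) = 1
1/(Z(E) + y(309, R(9, O(-5)))) = 1/(1 + 2*309*(288 - 3*5)) = 1/(1 + 2*309*(288 - 15)) = 1/(1 + 2*309*273) = 1/(1 + 168714) = 1/168715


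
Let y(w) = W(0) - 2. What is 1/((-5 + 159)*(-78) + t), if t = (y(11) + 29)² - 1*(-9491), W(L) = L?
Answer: -1/1792 ≈ -0.00055804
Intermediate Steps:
y(w) = -2 (y(w) = 0 - 2 = -2)
t = 10220 (t = (-2 + 29)² - 1*(-9491) = 27² + 9491 = 729 + 9491 = 10220)
1/((-5 + 159)*(-78) + t) = 1/((-5 + 159)*(-78) + 10220) = 1/(154*(-78) + 10220) = 1/(-12012 + 10220) = 1/(-1792) = -1/1792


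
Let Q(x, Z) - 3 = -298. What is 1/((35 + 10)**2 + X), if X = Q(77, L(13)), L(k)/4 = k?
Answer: 1/1730 ≈ 0.00057803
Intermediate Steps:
L(k) = 4*k
Q(x, Z) = -295 (Q(x, Z) = 3 - 298 = -295)
X = -295
1/((35 + 10)**2 + X) = 1/((35 + 10)**2 - 295) = 1/(45**2 - 295) = 1/(2025 - 295) = 1/1730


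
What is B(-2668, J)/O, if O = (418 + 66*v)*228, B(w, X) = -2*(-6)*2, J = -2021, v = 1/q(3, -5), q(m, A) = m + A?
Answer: 2/7315 ≈ 0.00027341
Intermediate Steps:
q(m, A) = A + m
v = -1/2 (v = 1/(-5 + 3) = 1/(-2) = -1/2 ≈ -0.50000)
B(w, X) = 24 (B(w, X) = 12*2 = 24)
O = 87780 (O = (418 + 66*(-1/2))*228 = (418 - 33)*228 = 385*228 = 87780)
B(-2668, J)/O = 24/87780 = 24*(1/87780) = 2/7315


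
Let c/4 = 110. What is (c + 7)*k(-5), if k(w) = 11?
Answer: 4917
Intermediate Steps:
c = 440 (c = 4*110 = 440)
(c + 7)*k(-5) = (440 + 7)*11 = 447*11 = 4917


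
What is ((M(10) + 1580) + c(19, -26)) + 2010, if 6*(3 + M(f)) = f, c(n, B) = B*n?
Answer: 9284/3 ≈ 3094.7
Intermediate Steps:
M(f) = -3 + f/6
((M(10) + 1580) + c(19, -26)) + 2010 = (((-3 + (1/6)*10) + 1580) - 26*19) + 2010 = (((-3 + 5/3) + 1580) - 494) + 2010 = ((-4/3 + 1580) - 494) + 2010 = (4736/3 - 494) + 2010 = 3254/3 + 2010 = 9284/3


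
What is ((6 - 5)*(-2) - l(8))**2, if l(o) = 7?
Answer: 81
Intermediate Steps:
((6 - 5)*(-2) - l(8))**2 = ((6 - 5)*(-2) - 1*7)**2 = (1*(-2) - 7)**2 = (-2 - 7)**2 = (-9)**2 = 81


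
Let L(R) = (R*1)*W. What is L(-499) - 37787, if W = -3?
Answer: -36290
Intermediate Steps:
L(R) = -3*R (L(R) = (R*1)*(-3) = R*(-3) = -3*R)
L(-499) - 37787 = -3*(-499) - 37787 = 1497 - 37787 = -36290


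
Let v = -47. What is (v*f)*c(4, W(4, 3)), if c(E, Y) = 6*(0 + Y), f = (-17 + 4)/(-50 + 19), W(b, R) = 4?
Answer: -14664/31 ≈ -473.03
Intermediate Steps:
f = 13/31 (f = -13/(-31) = -13*(-1/31) = 13/31 ≈ 0.41935)
c(E, Y) = 6*Y
(v*f)*c(4, W(4, 3)) = (-47*13/31)*(6*4) = -611/31*24 = -14664/31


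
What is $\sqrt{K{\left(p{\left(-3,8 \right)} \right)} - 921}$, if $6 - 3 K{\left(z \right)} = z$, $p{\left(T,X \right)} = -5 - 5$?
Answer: $\frac{i \sqrt{8241}}{3} \approx 30.26 i$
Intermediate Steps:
$p{\left(T,X \right)} = -10$
$K{\left(z \right)} = 2 - \frac{z}{3}$
$\sqrt{K{\left(p{\left(-3,8 \right)} \right)} - 921} = \sqrt{\left(2 - - \frac{10}{3}\right) - 921} = \sqrt{\left(2 + \frac{10}{3}\right) - 921} = \sqrt{\frac{16}{3} - 921} = \sqrt{- \frac{2747}{3}} = \frac{i \sqrt{8241}}{3}$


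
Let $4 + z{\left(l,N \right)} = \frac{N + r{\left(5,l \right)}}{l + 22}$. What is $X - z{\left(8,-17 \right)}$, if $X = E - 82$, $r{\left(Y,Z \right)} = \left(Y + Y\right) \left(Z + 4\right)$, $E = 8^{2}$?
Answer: $- \frac{523}{30} \approx -17.433$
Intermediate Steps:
$E = 64$
$r{\left(Y,Z \right)} = 2 Y \left(4 + Z\right)$
$X = -18$ ($X = 64 - 82 = -18$)
$z{\left(l,N \right)} = -4 + \frac{40 + N + 10 l}{22 + l}$ ($z{\left(l,N \right)} = -4 + \frac{N + 2 \cdot 5 \left(4 + l\right)}{l + 22} = -4 + \frac{N + \left(40 + 10 l\right)}{22 + l} = -4 + \frac{40 + N + 10 l}{22 + l}$)
$X - z{\left(8,-17 \right)} = -18 - \frac{-48 - 17 + 6 \cdot 8}{22 + 8} = -18 - \frac{-48 - 17 + 48}{30} = -18 - \frac{1}{30} \left(-17\right) = -18 - - \frac{17}{30} = -18 + \frac{17}{30} = - \frac{523}{30}$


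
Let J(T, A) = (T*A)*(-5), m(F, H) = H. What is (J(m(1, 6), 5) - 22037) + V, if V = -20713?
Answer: -42900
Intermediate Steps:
J(T, A) = -5*A*T (J(T, A) = (A*T)*(-5) = -5*A*T)
(J(m(1, 6), 5) - 22037) + V = (-5*5*6 - 22037) - 20713 = (-150 - 22037) - 20713 = -22187 - 20713 = -42900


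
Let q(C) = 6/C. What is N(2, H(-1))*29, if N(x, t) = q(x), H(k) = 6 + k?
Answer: 87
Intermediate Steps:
N(x, t) = 6/x
N(2, H(-1))*29 = (6/2)*29 = (6*(½))*29 = 3*29 = 87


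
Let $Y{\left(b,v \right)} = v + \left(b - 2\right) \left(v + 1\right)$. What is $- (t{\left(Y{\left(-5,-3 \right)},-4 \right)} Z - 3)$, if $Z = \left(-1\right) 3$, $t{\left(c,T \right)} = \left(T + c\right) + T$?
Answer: $12$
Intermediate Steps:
$Y{\left(b,v \right)} = v + \left(1 + v\right) \left(-2 + b\right)$ ($Y{\left(b,v \right)} = v + \left(-2 + b\right) \left(1 + v\right) = v + \left(1 + v\right) \left(-2 + b\right)$)
$t{\left(c,T \right)} = c + 2 T$
$Z = -3$
$- (t{\left(Y{\left(-5,-3 \right)},-4 \right)} Z - 3) = - (\left(\left(-2 - 5 - -3 - -15\right) + 2 \left(-4\right)\right) \left(-3\right) - 3) = - (\left(\left(-2 - 5 + 3 + 15\right) - 8\right) \left(-3\right) - 3) = - (\left(11 - 8\right) \left(-3\right) - 3) = - (3 \left(-3\right) - 3) = - (-9 - 3) = \left(-1\right) \left(-12\right) = 12$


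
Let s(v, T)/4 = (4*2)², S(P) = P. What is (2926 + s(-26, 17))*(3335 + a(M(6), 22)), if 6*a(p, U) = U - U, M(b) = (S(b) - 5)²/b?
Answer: 10611970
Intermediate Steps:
s(v, T) = 256 (s(v, T) = 4*(4*2)² = 4*8² = 4*64 = 256)
M(b) = (-5 + b)²/b (M(b) = (b - 5)²/b = (-5 + b)²/b)
a(p, U) = 0 (a(p, U) = (U - U)/6 = (⅙)*0 = 0)
(2926 + s(-26, 17))*(3335 + a(M(6), 22)) = (2926 + 256)*(3335 + 0) = 3182*3335 = 10611970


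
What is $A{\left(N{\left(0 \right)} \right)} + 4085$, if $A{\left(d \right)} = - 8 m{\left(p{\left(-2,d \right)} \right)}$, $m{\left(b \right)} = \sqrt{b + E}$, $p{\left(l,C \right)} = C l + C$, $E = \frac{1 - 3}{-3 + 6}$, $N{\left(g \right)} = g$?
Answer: $4085 - \frac{8 i \sqrt{6}}{3} \approx 4085.0 - 6.532 i$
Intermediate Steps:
$E = - \frac{2}{3} \approx -0.66667$
$p{\left(l,C \right)} = C + C l$
$m{\left(b \right)} = \sqrt{- \frac{2}{3} + b}$ ($m{\left(b \right)} = \sqrt{b - \frac{2}{3}} = \sqrt{- \frac{2}{3} + b}$)
$A{\left(d \right)} = - \frac{8 \sqrt{-6 - 9 d}}{3}$ ($A{\left(d \right)} = - 8 \frac{\sqrt{-6 + 9 d \left(1 - 2\right)}}{3} = - 8 \frac{\sqrt{-6 + 9 d \left(-1\right)}}{3} = - 8 \frac{\sqrt{-6 + 9 \left(- d\right)}}{3} = - 8 \frac{\sqrt{-6 - 9 d}}{3} = - \frac{8 \sqrt{-6 - 9 d}}{3}$)
$A{\left(N{\left(0 \right)} \right)} + 4085 = - \frac{8 \sqrt{-6 - 0}}{3} + 4085 = - \frac{8 \sqrt{-6 + 0}}{3} + 4085 = - \frac{8 \sqrt{-6}}{3} + 4085 = - \frac{8 i \sqrt{6}}{3} + 4085 = 4085 - \frac{8 i \sqrt{6}}{3}$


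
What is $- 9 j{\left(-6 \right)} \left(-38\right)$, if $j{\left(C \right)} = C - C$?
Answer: $0$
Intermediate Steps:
$j{\left(C \right)} = 0$
$- 9 j{\left(-6 \right)} \left(-38\right) = \left(-9\right) 0 \left(-38\right) = 0 \left(-38\right) = 0$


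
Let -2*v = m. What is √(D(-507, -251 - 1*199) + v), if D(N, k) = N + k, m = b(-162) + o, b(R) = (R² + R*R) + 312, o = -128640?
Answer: 111*√3 ≈ 192.26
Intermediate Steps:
b(R) = 312 + 2*R² (b(R) = (R² + R²) + 312 = 2*R² + 312 = 312 + 2*R²)
m = -75840 (m = (312 + 2*(-162)²) - 128640 = (312 + 2*26244) - 128640 = (312 + 52488) - 128640 = 52800 - 128640 = -75840)
v = 37920 (v = -½*(-75840) = 37920)
√(D(-507, -251 - 1*199) + v) = √((-507 + (-251 - 1*199)) + 37920) = √((-507 + (-251 - 199)) + 37920) = √((-507 - 450) + 37920) = √(-957 + 37920) = √36963 = 111*√3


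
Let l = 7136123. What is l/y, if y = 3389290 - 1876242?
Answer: 7136123/1513048 ≈ 4.7164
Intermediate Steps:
y = 1513048
l/y = 7136123/1513048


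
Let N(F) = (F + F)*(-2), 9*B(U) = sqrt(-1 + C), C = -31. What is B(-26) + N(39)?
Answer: -156 + 4*I*sqrt(2)/9 ≈ -156.0 + 0.62854*I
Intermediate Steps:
B(U) = 4*I*sqrt(2)/9 (B(U) = sqrt(-1 - 31)/9 = sqrt(-32)/9 = (4*I*sqrt(2))/9 = 4*I*sqrt(2)/9)
N(F) = -4*F (N(F) = (2*F)*(-2) = -4*F)
B(-26) + N(39) = 4*I*sqrt(2)/9 - 4*39 = 4*I*sqrt(2)/9 - 156 = -156 + 4*I*sqrt(2)/9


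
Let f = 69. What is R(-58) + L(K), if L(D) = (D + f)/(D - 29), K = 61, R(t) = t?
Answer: -863/16 ≈ -53.938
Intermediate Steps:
L(D) = (69 + D)/(-29 + D) (L(D) = (D + 69)/(D - 29) = (69 + D)/(-29 + D))
R(-58) + L(K) = -58 + (69 + 61)/(-29 + 61) = -58 + 130/32 = -58 + (1/32)*130 = -58 + 65/16 = -863/16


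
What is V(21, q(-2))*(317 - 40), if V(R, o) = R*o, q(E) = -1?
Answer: -5817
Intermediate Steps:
V(21, q(-2))*(317 - 40) = (21*(-1))*(317 - 40) = -21*277 = -5817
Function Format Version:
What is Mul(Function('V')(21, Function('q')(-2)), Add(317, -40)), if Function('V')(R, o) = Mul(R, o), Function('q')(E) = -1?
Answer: -5817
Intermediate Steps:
Mul(Function('V')(21, Function('q')(-2)), Add(317, -40)) = Mul(Mul(21, -1), Add(317, -40)) = Mul(-21, 277) = -5817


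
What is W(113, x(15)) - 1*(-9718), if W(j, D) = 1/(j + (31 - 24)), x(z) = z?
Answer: 1166161/120 ≈ 9718.0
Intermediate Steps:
W(j, D) = 1/(7 + j) (W(j, D) = 1/(j + 7) = 1/(7 + j))
W(113, x(15)) - 1*(-9718) = 1/(7 + 113) - 1*(-9718) = 1/120 + 9718 = 1166161/120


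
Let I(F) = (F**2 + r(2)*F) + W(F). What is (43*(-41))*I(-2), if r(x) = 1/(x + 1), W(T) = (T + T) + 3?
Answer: -12341/3 ≈ -4113.7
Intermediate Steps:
W(T) = 3 + 2*T (W(T) = 2*T + 3 = 3 + 2*T)
r(x) = 1/(1 + x)
I(F) = 3 + F**2 + 7*F/3 (I(F) = (F**2 + F/(1 + 2)) + (3 + 2*F) = (F**2 + F/3) + (3 + 2*F) = 3 + F**2 + 7*F/3)
(43*(-41))*I(-2) = (43*(-41))*(3 + (-2)**2 + (7/3)*(-2)) = -1763*(3 + 4 - 14/3) = -1763*7/3 = -12341/3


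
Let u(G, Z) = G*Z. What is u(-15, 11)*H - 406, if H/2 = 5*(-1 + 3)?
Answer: -3706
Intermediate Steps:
H = 20 (H = 2*(5*(-1 + 3)) = 2*(5*2) = 2*10 = 20)
u(-15, 11)*H - 406 = -15*11*20 - 406 = -165*20 - 406 = -3300 - 406 = -3706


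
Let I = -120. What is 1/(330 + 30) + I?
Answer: -43199/360 ≈ -120.00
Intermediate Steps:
1/(330 + 30) + I = 1/(330 + 30) - 120 = 1/360 - 120 = -43199/360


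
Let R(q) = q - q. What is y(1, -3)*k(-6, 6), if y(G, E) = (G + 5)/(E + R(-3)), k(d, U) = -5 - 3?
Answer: 16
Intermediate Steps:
R(q) = 0
k(d, U) = -8
y(G, E) = (5 + G)/E (y(G, E) = (G + 5)/(E + 0) = (5 + G)/E)
y(1, -3)*k(-6, 6) = ((5 + 1)/(-3))*(-8) = -⅓*6*(-8) = -2*(-8) = 16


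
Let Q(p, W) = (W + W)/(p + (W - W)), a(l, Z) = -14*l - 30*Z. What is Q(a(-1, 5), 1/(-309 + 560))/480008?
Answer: -1/8192776544 ≈ -1.2206e-10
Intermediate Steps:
a(l, Z) = -30*Z - 14*l
Q(p, W) = 2*W/p (Q(p, W) = (2*W)/(p + 0) = (2*W)/p = 2*W/p)
Q(a(-1, 5), 1/(-309 + 560))/480008 = (2/((-309 + 560)*(-30*5 - 14*(-1))))/480008 = (2/(251*(-150 + 14)))*(1/480008) = (2*(1/251)/(-136))*(1/480008) = (2*(1/251)*(-1/136))*(1/480008) = -1/17068*1/480008 = -1/8192776544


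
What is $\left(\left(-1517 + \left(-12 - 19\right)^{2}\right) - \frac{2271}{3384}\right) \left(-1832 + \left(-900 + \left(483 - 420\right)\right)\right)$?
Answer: $\frac{1675931825}{1128} \approx 1.4858 \cdot 10^{6}$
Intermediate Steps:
$\left(\left(-1517 + \left(-12 - 19\right)^{2}\right) - \frac{2271}{3384}\right) \left(-1832 + \left(-900 + \left(483 - 420\right)\right)\right) = \left(\left(-1517 + \left(-31\right)^{2}\right) - \frac{757}{1128}\right) \left(-1832 + \left(-900 + \left(483 - 420\right)\right)\right) = \left(\left(-1517 + 961\right) - \frac{757}{1128}\right) \left(-1832 + \left(-900 + 63\right)\right) = \left(-556 - \frac{757}{1128}\right) \left(-1832 - 837\right) = \left(- \frac{627925}{1128}\right) \left(-2669\right) = \frac{1675931825}{1128}$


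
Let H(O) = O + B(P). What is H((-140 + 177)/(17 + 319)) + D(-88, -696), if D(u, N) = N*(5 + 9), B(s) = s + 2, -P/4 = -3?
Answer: -3269243/336 ≈ -9729.9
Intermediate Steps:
P = 12 (P = -4*(-3) = 12)
B(s) = 2 + s
D(u, N) = 14*N (D(u, N) = N*14 = 14*N)
H(O) = 14 + O (H(O) = O + (2 + 12) = O + 14 = 14 + O)
H((-140 + 177)/(17 + 319)) + D(-88, -696) = (14 + (-140 + 177)/(17 + 319)) + 14*(-696) = (14 + 37/336) - 9744 = 4741/336 - 9744 = -3269243/336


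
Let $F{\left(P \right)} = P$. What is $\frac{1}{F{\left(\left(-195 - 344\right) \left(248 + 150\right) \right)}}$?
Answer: $- \frac{1}{214522} \approx -4.6615 \cdot 10^{-6}$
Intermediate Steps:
$\frac{1}{F{\left(\left(-195 - 344\right) \left(248 + 150\right) \right)}} = \frac{1}{\left(-195 - 344\right) \left(248 + 150\right)} = \frac{1}{\left(-539\right) 398} = \frac{1}{-214522} = - \frac{1}{214522}$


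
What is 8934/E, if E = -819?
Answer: -2978/273 ≈ -10.908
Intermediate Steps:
8934/E = 8934/(-819) = 8934*(-1/819) = -2978/273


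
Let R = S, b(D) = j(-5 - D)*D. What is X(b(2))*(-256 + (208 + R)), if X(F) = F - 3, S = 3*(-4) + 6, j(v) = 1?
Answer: 54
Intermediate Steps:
b(D) = D (b(D) = 1*D = D)
S = -6 (S = -12 + 6 = -6)
R = -6
X(F) = -3 + F
X(b(2))*(-256 + (208 + R)) = (-3 + 2)*(-256 + (208 - 6)) = -(-256 + 202) = -1*(-54) = 54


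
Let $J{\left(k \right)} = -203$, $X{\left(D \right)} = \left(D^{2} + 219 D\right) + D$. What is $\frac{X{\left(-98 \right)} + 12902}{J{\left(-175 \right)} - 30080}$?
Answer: $- \frac{86}{2753} \approx -0.031239$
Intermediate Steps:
$X{\left(D \right)} = D^{2} + 220 D$
$\frac{X{\left(-98 \right)} + 12902}{J{\left(-175 \right)} - 30080} = \frac{- 98 \left(220 - 98\right) + 12902}{-203 - 30080} = \frac{\left(-98\right) 122 + 12902}{-30283} = \left(-11956 + 12902\right) \left(- \frac{1}{30283}\right) = 946 \left(- \frac{1}{30283}\right) = - \frac{86}{2753}$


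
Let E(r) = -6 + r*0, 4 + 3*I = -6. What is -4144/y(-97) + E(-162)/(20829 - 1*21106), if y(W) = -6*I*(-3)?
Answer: 287062/4155 ≈ 69.088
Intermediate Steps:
I = -10/3 (I = -4/3 + (1/3)*(-6) = -4/3 - 2 = -10/3 ≈ -3.3333)
y(W) = -60 (y(W) = -6*(-10/3)*(-3) = 20*(-3) = -60)
E(r) = -6 (E(r) = -6 + 0 = -6)
-4144/y(-97) + E(-162)/(20829 - 1*21106) = -4144/(-60) - 6/(20829 - 1*21106) = -4144*(-1/60) - 6/(20829 - 21106) = 1036/15 - 6/(-277) = 1036/15 - 6*(-1/277) = 1036/15 + 6/277 = 287062/4155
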